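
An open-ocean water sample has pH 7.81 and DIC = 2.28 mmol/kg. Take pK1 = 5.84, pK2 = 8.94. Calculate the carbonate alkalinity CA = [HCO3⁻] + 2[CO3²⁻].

CA = 2.41 mmol/kg

CA = [HCO3⁻] + 2[CO3²⁻] = (α₁ + 2α₂)·DIC
At pH 7.81: [H⁺]/K1 = 10^-1.97 = 0.010715, K2/[H⁺] = 10^-1.13 = 0.074131
α₁ = 1/(1 + 0.010715 + 0.074131) = 1/1.0848 = 0.9218; α₂ = α₁·K2/[H⁺] = 0.06833
α₁ + 2α₂ = 1.0585
CA = 1.0585 × 2.28 = 2.41 mmol/kg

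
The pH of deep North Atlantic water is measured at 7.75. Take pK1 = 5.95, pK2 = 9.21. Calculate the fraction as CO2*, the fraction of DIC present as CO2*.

α₀ = 0.0151

α₀ = 1 / (1 + K1/[H⁺] + K1K2/[H⁺]²) = 1 / (1 + 10^+1.80 + 10^+0.34)
   = 1 / (1 + 63.096 + 2.1878) = 1/66.283 = 0.01509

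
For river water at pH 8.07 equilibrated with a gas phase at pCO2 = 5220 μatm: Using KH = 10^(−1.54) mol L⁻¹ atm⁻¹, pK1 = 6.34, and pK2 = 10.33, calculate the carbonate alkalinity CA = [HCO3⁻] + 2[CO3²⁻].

[CO2*] = KH · pCO2 = 10^(−1.54) × 5220×10^-6 = 1.505×10^-4 mol/L
α₀ = 1/(1 + K1/[H⁺] + K1K2/[H⁺]²) = 1/(1 + 10^+1.73 + 10^-0.53) = 0.01818
DIC = [CO2*]/α₀ = 1.505×10^-4 / 0.01818 = 8.280 mmol/L
CA = (α₁ + 2α₂)·DIC = (0.9765 + 2×0.005366) × 8.280 = 8.17 mmol/L

CA = 8.17 mmol/L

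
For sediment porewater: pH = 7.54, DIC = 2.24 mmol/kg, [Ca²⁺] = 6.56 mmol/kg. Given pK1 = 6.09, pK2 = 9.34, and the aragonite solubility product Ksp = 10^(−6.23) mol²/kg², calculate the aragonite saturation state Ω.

α₂ = 1 / (1 + [H⁺]/K2 + [H⁺]²/(K1K2)) = 1 / (1 + 10^+1.80 + 10^+0.35)
   = 1 / (1 + 63.096 + 2.2387) = 1/66.334 = 0.01508
[CO3²⁻] = α₂ × DIC = 0.01508 × 2.24 = 0.03377 mmol/kg
Ksp = 10^(−6.23) = 5.888×10^-7
Ω = [Ca²⁺][CO3²⁻]/Ksp = (6.56×10^-3)(3.377×10^-5) / 5.888×10^-7 = 0.376

Ω = 0.376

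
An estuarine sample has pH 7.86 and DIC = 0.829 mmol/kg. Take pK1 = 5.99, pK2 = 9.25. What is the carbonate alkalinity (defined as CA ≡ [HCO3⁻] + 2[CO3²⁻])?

CA = 0.850 mmol/kg

CA = [HCO3⁻] + 2[CO3²⁻] = (α₁ + 2α₂)·DIC
At pH 7.86: [H⁺]/K1 = 10^-1.87 = 0.013490, K2/[H⁺] = 10^-1.39 = 0.040738
α₁ = 1/(1 + 0.013490 + 0.040738) = 1/1.0542 = 0.9486; α₂ = α₁·K2/[H⁺] = 0.03864
α₁ + 2α₂ = 1.0258
CA = 1.0258 × 0.829 = 0.850 mmol/kg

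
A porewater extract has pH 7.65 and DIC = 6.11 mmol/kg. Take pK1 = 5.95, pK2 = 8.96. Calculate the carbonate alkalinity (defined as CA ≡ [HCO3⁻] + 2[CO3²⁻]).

CA = 6.28 mmol/kg

CA = [HCO3⁻] + 2[CO3²⁻] = (α₁ + 2α₂)·DIC
At pH 7.65: [H⁺]/K1 = 10^-1.70 = 0.019953, K2/[H⁺] = 10^-1.31 = 0.048978
α₁ = 1/(1 + 0.019953 + 0.048978) = 1/1.0689 = 0.9355; α₂ = α₁·K2/[H⁺] = 0.04582
α₁ + 2α₂ = 1.0272
CA = 1.0272 × 6.11 = 6.28 mmol/kg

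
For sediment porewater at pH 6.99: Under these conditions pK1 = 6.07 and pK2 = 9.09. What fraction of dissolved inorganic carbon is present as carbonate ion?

α₂ = 0.00704

α₂ = 1 / (1 + [H⁺]/K2 + [H⁺]²/(K1K2)) = 1 / (1 + 10^+2.10 + 10^+1.18)
   = 1 / (1 + 125.89 + 15.136) = 1/142.03 = 0.007041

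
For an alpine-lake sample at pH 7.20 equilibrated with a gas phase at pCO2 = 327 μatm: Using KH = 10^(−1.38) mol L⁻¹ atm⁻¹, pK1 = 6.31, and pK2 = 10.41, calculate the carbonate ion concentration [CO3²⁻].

[CO2*] = KH · pCO2 = 10^(−1.38) × 327×10^-6 = 1.363×10^-5 mol/L
α₀ = 1/(1 + K1/[H⁺] + K1K2/[H⁺]²) = 1/(1 + 10^+0.89 + 10^-2.32) = 0.1141
DIC = [CO2*]/α₀ = 1.363×10^-5 / 0.1141 = 0.1195 mmol/L
[CO3²⁻] = α₂·DIC; α₂ = 0.0005459, so [CO3²⁻] = 0.0005459 × 0.1195 = 6.52×10^-5 mmol/L = 0.0652 μmol/L

[CO3²⁻] = 0.0652 μmol/L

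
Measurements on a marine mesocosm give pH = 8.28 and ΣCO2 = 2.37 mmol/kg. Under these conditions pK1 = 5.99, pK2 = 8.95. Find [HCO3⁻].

α₁ = 1 / (1 + [H⁺]/K1 + K2/[H⁺]) = 1 / (1 + 10^-2.29 + 10^-0.67)
   = 1 / (1 + 0.0051286 + 0.21380) = 1/1.2189 = 0.8204
[HCO3⁻] = α₁ × DIC = 0.8204 × 2.37 = 1.94 mmol/kg

[HCO3⁻] = 1.94 mmol/kg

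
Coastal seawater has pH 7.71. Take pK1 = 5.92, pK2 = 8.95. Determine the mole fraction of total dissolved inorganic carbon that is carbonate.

α₂ = 0.0536

α₂ = 1 / (1 + [H⁺]/K2 + [H⁺]²/(K1K2)) = 1 / (1 + 10^+1.24 + 10^-0.55)
   = 1 / (1 + 17.378 + 0.28184) = 1/18.660 = 0.05359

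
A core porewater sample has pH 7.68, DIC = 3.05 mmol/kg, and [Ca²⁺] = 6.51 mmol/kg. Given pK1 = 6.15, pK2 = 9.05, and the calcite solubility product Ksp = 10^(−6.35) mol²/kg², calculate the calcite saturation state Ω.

α₂ = 1 / (1 + [H⁺]/K2 + [H⁺]²/(K1K2)) = 1 / (1 + 10^+1.37 + 10^-0.16)
   = 1 / (1 + 23.442 + 0.69183) = 1/25.134 = 0.03979
[CO3²⁻] = α₂ × DIC = 0.03979 × 3.05 = 0.1213 mmol/kg
Ksp = 10^(−6.35) = 4.467×10^-7
Ω = [Ca²⁺][CO3²⁻]/Ksp = (6.51×10^-3)(1.213×10^-4) / 4.467×10^-7 = 1.77

Ω = 1.77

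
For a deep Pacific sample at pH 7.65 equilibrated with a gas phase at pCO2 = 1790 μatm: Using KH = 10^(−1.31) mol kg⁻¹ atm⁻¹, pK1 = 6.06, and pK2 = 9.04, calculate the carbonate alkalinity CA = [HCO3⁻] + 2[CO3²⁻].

CA = 3.69 mmol/kg

[CO2*] = KH · pCO2 = 10^(−1.31) × 1790×10^-6 = 8.767×10^-5 mol/kg
α₀ = 1/(1 + K1/[H⁺] + K1K2/[H⁺]²) = 1/(1 + 10^+1.59 + 10^+0.20) = 0.02410
DIC = [CO2*]/α₀ = 8.767×10^-5 / 0.02410 = 3.637 mmol/kg
CA = (α₁ + 2α₂)·DIC = (0.9377 + 2×0.03820) × 3.637 = 3.69 mmol/kg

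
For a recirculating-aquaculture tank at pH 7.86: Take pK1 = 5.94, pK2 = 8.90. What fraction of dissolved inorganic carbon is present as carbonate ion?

α₂ = 1 / (1 + [H⁺]/K2 + [H⁺]²/(K1K2)) = 1 / (1 + 10^+1.04 + 10^-0.88)
   = 1 / (1 + 10.965 + 0.13183) = 1/12.097 = 0.08267

α₂ = 0.0827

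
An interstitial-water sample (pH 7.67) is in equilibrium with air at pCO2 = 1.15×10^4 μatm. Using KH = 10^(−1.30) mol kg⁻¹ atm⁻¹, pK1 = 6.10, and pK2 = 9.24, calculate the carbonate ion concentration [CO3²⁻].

[CO3²⁻] = 0.576 mmol/kg

[CO2*] = KH · pCO2 = 10^(−1.30) × 1.15×10^4×10^-6 = 5.764×10^-4 mol/kg
α₀ = 1/(1 + K1/[H⁺] + K1K2/[H⁺]²) = 1/(1 + 10^+1.57 + 10^+0.00) = 0.02554
DIC = [CO2*]/α₀ = 5.764×10^-4 / 0.02554 = 22.57 mmol/kg
[CO3²⁻] = α₂·DIC; α₂ = 0.02554, so [CO3²⁻] = 0.02554 × 22.57 = 0.576 mmol/kg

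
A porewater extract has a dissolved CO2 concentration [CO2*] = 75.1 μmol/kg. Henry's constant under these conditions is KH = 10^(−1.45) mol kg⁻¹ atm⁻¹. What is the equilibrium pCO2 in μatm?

KH = 10^(−1.45) = 3.548×10^-2 mol kg⁻¹ atm⁻¹
pCO2 = [CO2*]/KH = 75.1×10^-6 / 3.548×10^-2 = 2.12×10^-3 atm = 2120 μatm

pCO2 = 2120 μatm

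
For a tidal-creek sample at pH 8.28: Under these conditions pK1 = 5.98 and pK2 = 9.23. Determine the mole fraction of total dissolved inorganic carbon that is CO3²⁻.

α₂ = 1 / (1 + [H⁺]/K2 + [H⁺]²/(K1K2)) = 1 / (1 + 10^+0.95 + 10^-1.35)
   = 1 / (1 + 8.9125 + 0.044668) = 1/9.9572 = 0.1004

α₂ = 0.100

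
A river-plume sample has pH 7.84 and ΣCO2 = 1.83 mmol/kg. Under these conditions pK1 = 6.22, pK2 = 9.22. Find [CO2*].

[CO2*] = 0.0412 mmol/kg

α₀ = 1 / (1 + K1/[H⁺] + K1K2/[H⁺]²) = 1 / (1 + 10^+1.62 + 10^+0.24)
   = 1 / (1 + 41.687 + 1.7378) = 1/44.425 = 0.02251
[CO2*] = α₀ × DIC = 0.02251 × 1.83 = 0.0412 mmol/kg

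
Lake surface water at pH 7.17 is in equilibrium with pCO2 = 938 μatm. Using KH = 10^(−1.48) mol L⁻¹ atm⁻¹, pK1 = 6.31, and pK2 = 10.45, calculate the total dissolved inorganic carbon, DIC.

[CO2*] = KH · pCO2 = 10^(−1.48) × 938×10^-6 = 3.106×10^-5 mol/L
α₀ = 1/(1 + K1/[H⁺] + K1K2/[H⁺]²) = 1/(1 + 10^+0.86 + 10^-2.42) = 0.1212
DIC = [CO2*]/α₀ = 3.106×10^-5 / 0.1212 = 0.256 mmol/L

DIC = 0.256 mmol/L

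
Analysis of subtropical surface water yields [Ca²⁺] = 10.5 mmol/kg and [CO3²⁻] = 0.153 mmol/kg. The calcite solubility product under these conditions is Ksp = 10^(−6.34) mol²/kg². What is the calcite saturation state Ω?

Ω = 3.51

Ksp = 10^(−6.34) = 4.571×10^-7
Ω = [Ca²⁺][CO3²⁻]/Ksp = (10.5×10^-3)(0.153×10^-3) / 4.571×10^-7 = 3.51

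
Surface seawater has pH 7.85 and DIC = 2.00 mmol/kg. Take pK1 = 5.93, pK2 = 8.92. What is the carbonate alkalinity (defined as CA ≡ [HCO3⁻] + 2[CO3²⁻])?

CA = [HCO3⁻] + 2[CO3²⁻] = (α₁ + 2α₂)·DIC
At pH 7.85: [H⁺]/K1 = 10^-1.92 = 0.012023, K2/[H⁺] = 10^-1.07 = 0.085114
α₁ = 1/(1 + 0.012023 + 0.085114) = 1/1.0971 = 0.9115; α₂ = α₁·K2/[H⁺] = 0.07758
α₁ + 2α₂ = 1.0666
CA = 1.0666 × 2.00 = 2.13 mmol/kg

CA = 2.13 mmol/kg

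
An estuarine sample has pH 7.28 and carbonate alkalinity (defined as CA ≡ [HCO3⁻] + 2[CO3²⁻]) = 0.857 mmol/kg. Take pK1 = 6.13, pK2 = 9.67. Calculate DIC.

DIC = 0.914 mmol/kg

CA = [HCO3⁻] + 2[CO3²⁻] = (α₁ + 2α₂)·DIC
At pH 7.28: [H⁺]/K1 = 10^-1.15 = 0.070795, K2/[H⁺] = 10^-2.39 = 0.0040738
α₁ = 1/(1 + 0.070795 + 0.0040738) = 1/1.0749 = 0.9303; α₂ = α₁·K2/[H⁺] = 0.003790
α₁ + 2α₂ = 0.9379
DIC = CA / (α₁ + 2α₂) = 0.857 / 0.9379 = 0.914 mmol/kg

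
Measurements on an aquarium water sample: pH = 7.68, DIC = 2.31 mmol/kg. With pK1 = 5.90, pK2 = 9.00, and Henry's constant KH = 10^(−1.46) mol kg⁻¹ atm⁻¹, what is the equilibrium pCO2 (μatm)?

pCO2 = 1040 μatm

α₀ = 1 / (1 + K1/[H⁺] + K1K2/[H⁺]²) = 1 / (1 + 10^+1.78 + 10^+0.46)
   = 1 / (1 + 60.256 + 2.8840) = 1/64.140 = 0.01559
[CO2*] = α₀ × DIC = 0.01559 × 2.31 = 0.03601 mmol/kg
pCO2 = [CO2*]/KH = 3.601×10^-5 / 3.467×10^-2 = 1040 μatm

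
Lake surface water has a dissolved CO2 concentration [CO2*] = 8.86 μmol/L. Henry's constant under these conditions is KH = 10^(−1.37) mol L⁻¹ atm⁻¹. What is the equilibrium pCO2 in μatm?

pCO2 = 208 μatm

KH = 10^(−1.37) = 4.266×10^-2 mol L⁻¹ atm⁻¹
pCO2 = [CO2*]/KH = 8.86×10^-6 / 4.266×10^-2 = 2.08×10^-4 atm = 208 μatm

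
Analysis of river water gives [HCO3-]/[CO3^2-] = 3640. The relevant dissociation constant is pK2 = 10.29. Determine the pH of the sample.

From K2 = [H⁺][CO3^2-]/[HCO3-]:  pH = pK2 − log₁₀([HCO3-]/[CO3^2-])
log₁₀(3640) = +3.561
pH = 10.29 − (+3.561) = 6.73

pH = 6.73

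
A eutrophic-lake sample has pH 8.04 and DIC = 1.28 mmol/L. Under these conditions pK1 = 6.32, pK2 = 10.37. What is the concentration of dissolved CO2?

α₀ = 1 / (1 + K1/[H⁺] + K1K2/[H⁺]²) = 1 / (1 + 10^+1.72 + 10^-0.61)
   = 1 / (1 + 52.481 + 0.24547) = 1/53.726 = 0.01861
[CO2*] = α₀ × DIC = 0.01861 × 1.28 = 0.0238 mmol/L

[CO2*] = 0.0238 mmol/L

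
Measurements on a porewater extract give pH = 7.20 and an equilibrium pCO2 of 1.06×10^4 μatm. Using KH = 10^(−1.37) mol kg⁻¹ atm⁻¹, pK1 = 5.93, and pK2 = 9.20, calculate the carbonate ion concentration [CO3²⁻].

[CO2*] = KH · pCO2 = 10^(−1.37) × 1.06×10^4×10^-6 = 4.522×10^-4 mol/kg
α₀ = 1/(1 + K1/[H⁺] + K1K2/[H⁺]²) = 1/(1 + 10^+1.27 + 10^-0.73) = 0.05049
DIC = [CO2*]/α₀ = 4.522×10^-4 / 0.05049 = 8.956 mmol/kg
[CO3²⁻] = α₂·DIC; α₂ = 0.009401, so [CO3²⁻] = 0.009401 × 8.956 = 0.0842 mmol/kg

[CO3²⁻] = 0.0842 mmol/kg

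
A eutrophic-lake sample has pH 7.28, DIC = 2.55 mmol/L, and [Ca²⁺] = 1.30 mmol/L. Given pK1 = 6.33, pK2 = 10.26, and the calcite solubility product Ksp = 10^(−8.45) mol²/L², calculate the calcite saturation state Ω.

α₂ = 1 / (1 + [H⁺]/K2 + [H⁺]²/(K1K2)) = 1 / (1 + 10^+2.98 + 10^+2.03)
   = 1 / (1 + 954.99 + 107.15) = 1/1063.1 = 0.0009406
[CO3²⁻] = α₂ × DIC = 0.0009406 × 2.55 = 0.002399 mmol/L = 2.399 μmol/L
Ksp = 10^(−8.45) = 3.548×10^-9
Ω = [Ca²⁺][CO3²⁻]/Ksp = (1.30×10^-3)(2.399×10^-6) / 3.548×10^-9 = 0.879

Ω = 0.879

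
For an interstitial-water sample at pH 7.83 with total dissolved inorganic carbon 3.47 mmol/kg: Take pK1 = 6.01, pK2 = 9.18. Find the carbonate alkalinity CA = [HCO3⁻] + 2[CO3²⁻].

CA = [HCO3⁻] + 2[CO3²⁻] = (α₁ + 2α₂)·DIC
At pH 7.83: [H⁺]/K1 = 10^-1.82 = 0.015136, K2/[H⁺] = 10^-1.35 = 0.044668
α₁ = 1/(1 + 0.015136 + 0.044668) = 1/1.0598 = 0.9436; α₂ = α₁·K2/[H⁺] = 0.04215
α₁ + 2α₂ = 1.0279
CA = 1.0279 × 3.47 = 3.57 mmol/kg

CA = 3.57 mmol/kg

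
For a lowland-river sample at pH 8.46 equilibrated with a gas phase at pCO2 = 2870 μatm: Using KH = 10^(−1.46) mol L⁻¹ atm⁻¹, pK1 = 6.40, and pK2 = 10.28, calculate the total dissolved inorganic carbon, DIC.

DIC = 11.7 mmol/L

[CO2*] = KH · pCO2 = 10^(−1.46) × 2870×10^-6 = 9.951×10^-5 mol/L
α₀ = 1/(1 + K1/[H⁺] + K1K2/[H⁺]²) = 1/(1 + 10^+2.06 + 10^+0.24) = 0.008507
DIC = [CO2*]/α₀ = 9.951×10^-5 / 0.008507 = 11.7 mmol/L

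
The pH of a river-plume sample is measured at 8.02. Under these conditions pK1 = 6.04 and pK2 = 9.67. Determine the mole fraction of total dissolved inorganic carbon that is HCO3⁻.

α₁ = 0.968

α₁ = 1 / (1 + [H⁺]/K1 + K2/[H⁺]) = 1 / (1 + 10^-1.98 + 10^-1.65)
   = 1 / (1 + 0.010471 + 0.022387) = 1/1.0329 = 0.9682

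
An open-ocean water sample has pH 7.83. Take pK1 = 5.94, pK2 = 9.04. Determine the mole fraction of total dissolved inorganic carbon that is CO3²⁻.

α₂ = 1 / (1 + [H⁺]/K2 + [H⁺]²/(K1K2)) = 1 / (1 + 10^+1.21 + 10^-0.68)
   = 1 / (1 + 16.218 + 0.20893) = 1/17.427 = 0.05738

α₂ = 0.0574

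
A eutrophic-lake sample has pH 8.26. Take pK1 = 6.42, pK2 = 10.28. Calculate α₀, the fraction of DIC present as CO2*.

α₀ = 0.0141

α₀ = 1 / (1 + K1/[H⁺] + K1K2/[H⁺]²) = 1 / (1 + 10^+1.84 + 10^-0.18)
   = 1 / (1 + 69.183 + 0.66069) = 1/70.844 = 0.01412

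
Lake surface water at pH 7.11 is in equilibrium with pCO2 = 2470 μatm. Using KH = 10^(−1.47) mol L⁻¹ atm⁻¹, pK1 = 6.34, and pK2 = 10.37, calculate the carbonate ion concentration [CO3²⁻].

[CO2*] = KH · pCO2 = 10^(−1.47) × 2470×10^-6 = 8.369×10^-5 mol/L
α₀ = 1/(1 + K1/[H⁺] + K1K2/[H⁺]²) = 1/(1 + 10^+0.77 + 10^-2.49) = 0.1451
DIC = [CO2*]/α₀ = 8.369×10^-5 / 0.1451 = 0.5768 mmol/L
[CO3²⁻] = α₂·DIC; α₂ = 0.0004695, so [CO3²⁻] = 0.0004695 × 0.5768 = 0.000271 mmol/L = 0.271 μmol/L

[CO3²⁻] = 0.271 μmol/L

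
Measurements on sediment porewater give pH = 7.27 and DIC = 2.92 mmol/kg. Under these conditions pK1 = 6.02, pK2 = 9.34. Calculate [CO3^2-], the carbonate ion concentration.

α₂ = 1 / (1 + [H⁺]/K2 + [H⁺]²/(K1K2)) = 1 / (1 + 10^+2.07 + 10^+0.82)
   = 1 / (1 + 117.49 + 6.6069) = 1/125.10 = 0.007994
[CO3²⁻] = α₂ × DIC = 0.007994 × 2.92 = 0.0233 mmol/kg

[CO3²⁻] = 0.0233 mmol/kg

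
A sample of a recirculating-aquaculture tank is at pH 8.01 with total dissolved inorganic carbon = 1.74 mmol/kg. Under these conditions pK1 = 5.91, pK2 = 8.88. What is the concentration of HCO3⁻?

α₁ = 1 / (1 + [H⁺]/K1 + K2/[H⁺]) = 1 / (1 + 10^-2.10 + 10^-0.87)
   = 1 / (1 + 0.0079433 + 0.13490) = 1/1.1428 = 0.8750
[HCO3⁻] = α₁ × DIC = 0.8750 × 1.74 = 1.52 mmol/kg

[HCO3⁻] = 1.52 mmol/kg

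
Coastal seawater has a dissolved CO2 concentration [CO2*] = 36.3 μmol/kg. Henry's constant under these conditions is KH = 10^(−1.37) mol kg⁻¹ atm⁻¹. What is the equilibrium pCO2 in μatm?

KH = 10^(−1.37) = 4.266×10^-2 mol kg⁻¹ atm⁻¹
pCO2 = [CO2*]/KH = 36.3×10^-6 / 4.266×10^-2 = 8.51×10^-4 atm = 851 μatm

pCO2 = 851 μatm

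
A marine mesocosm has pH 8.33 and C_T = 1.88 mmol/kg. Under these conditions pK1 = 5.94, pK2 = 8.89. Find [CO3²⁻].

α₂ = 1 / (1 + [H⁺]/K2 + [H⁺]²/(K1K2)) = 1 / (1 + 10^+0.56 + 10^-1.83)
   = 1 / (1 + 3.6308 + 0.014791) = 1/4.6456 = 0.2153
[CO3²⁻] = α₂ × DIC = 0.2153 × 1.88 = 0.405 mmol/kg

[CO3²⁻] = 0.405 mmol/kg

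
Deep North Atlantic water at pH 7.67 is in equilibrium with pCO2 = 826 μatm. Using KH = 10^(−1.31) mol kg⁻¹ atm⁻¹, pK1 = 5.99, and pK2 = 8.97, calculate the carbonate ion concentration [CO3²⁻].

[CO2*] = KH · pCO2 = 10^(−1.31) × 826×10^-6 = 4.046×10^-5 mol/kg
α₀ = 1/(1 + K1/[H⁺] + K1K2/[H⁺]²) = 1/(1 + 10^+1.68 + 10^+0.38) = 0.01951
DIC = [CO2*]/α₀ = 4.046×10^-5 / 0.01951 = 2.074 mmol/kg
[CO3²⁻] = α₂·DIC; α₂ = 0.04680, so [CO3²⁻] = 0.04680 × 2.074 = 0.0970 mmol/kg

[CO3²⁻] = 0.0970 mmol/kg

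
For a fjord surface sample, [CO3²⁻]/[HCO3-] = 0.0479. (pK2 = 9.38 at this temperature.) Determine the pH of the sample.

From K2 = [H⁺][CO3²⁻]/[HCO3-]:  pH = pK2 + log₁₀([CO3²⁻]/[HCO3-])
log₁₀(0.0479) = -1.320
pH = 9.38 + (-1.320) = 8.06

pH = 8.06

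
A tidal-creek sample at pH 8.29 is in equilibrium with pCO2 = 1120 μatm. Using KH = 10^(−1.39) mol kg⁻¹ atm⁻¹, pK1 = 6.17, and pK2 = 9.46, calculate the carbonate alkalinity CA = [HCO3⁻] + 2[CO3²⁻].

[CO2*] = KH · pCO2 = 10^(−1.39) × 1120×10^-6 = 4.563×10^-5 mol/kg
α₀ = 1/(1 + K1/[H⁺] + K1K2/[H⁺]²) = 1/(1 + 10^+2.12 + 10^+0.95) = 0.007055
DIC = [CO2*]/α₀ = 4.563×10^-5 / 0.007055 = 6.467 mmol/kg
CA = (α₁ + 2α₂)·DIC = (0.9301 + 2×0.06288) × 6.467 = 6.83 mmol/kg

CA = 6.83 mmol/kg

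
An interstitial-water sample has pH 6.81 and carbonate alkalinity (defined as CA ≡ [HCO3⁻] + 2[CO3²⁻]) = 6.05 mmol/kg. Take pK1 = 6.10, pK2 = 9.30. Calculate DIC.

CA = [HCO3⁻] + 2[CO3²⁻] = (α₁ + 2α₂)·DIC
At pH 6.81: [H⁺]/K1 = 10^-0.71 = 0.19498, K2/[H⁺] = 10^-2.49 = 0.0032359
α₁ = 1/(1 + 0.19498 + 0.0032359) = 1/1.1982 = 0.8346; α₂ = α₁·K2/[H⁺] = 0.002701
α₁ + 2α₂ = 0.8400
DIC = CA / (α₁ + 2α₂) = 6.05 / 0.8400 = 7.20 mmol/kg

DIC = 7.20 mmol/kg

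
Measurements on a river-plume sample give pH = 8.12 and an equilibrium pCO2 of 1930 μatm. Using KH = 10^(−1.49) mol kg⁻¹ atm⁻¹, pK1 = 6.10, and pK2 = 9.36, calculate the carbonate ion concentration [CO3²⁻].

[CO2*] = KH · pCO2 = 10^(−1.49) × 1930×10^-6 = 6.245×10^-5 mol/kg
α₀ = 1/(1 + K1/[H⁺] + K1K2/[H⁺]²) = 1/(1 + 10^+2.02 + 10^+0.78) = 0.008949
DIC = [CO2*]/α₀ = 6.245×10^-5 / 0.008949 = 6.978 mmol/kg
[CO3²⁻] = α₂·DIC; α₂ = 0.05393, so [CO3²⁻] = 0.05393 × 6.978 = 0.376 mmol/kg

[CO3²⁻] = 0.376 mmol/kg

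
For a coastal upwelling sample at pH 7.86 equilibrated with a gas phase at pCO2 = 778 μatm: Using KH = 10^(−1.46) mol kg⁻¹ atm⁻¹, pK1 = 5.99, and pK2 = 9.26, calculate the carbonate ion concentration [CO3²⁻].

[CO3²⁻] = 0.0796 mmol/kg

[CO2*] = KH · pCO2 = 10^(−1.46) × 778×10^-6 = 2.698×10^-5 mol/kg
α₀ = 1/(1 + K1/[H⁺] + K1K2/[H⁺]²) = 1/(1 + 10^+1.87 + 10^+0.47) = 0.01281
DIC = [CO2*]/α₀ = 2.698×10^-5 / 0.01281 = 2.106 mmol/kg
[CO3²⁻] = α₂·DIC; α₂ = 0.03780, so [CO3²⁻] = 0.03780 × 2.106 = 0.0796 mmol/kg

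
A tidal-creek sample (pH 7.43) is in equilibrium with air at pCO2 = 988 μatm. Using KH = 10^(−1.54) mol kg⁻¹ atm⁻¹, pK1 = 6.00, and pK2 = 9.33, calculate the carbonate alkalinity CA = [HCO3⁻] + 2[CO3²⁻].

CA = 0.786 mmol/kg

[CO2*] = KH · pCO2 = 10^(−1.54) × 988×10^-6 = 2.849×10^-5 mol/kg
α₀ = 1/(1 + K1/[H⁺] + K1K2/[H⁺]²) = 1/(1 + 10^+1.43 + 10^-0.47) = 0.03539
DIC = [CO2*]/α₀ = 2.849×10^-5 / 0.03539 = 0.8051 mmol/kg
CA = (α₁ + 2α₂)·DIC = (0.9526 + 2×0.01199) × 0.8051 = 0.786 mmol/kg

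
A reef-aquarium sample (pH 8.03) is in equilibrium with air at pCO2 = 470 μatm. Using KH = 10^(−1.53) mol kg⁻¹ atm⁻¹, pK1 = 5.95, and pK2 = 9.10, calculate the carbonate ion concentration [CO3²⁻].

[CO2*] = KH · pCO2 = 10^(−1.53) × 470×10^-6 = 1.387×10^-5 mol/kg
α₀ = 1/(1 + K1/[H⁺] + K1K2/[H⁺]²) = 1/(1 + 10^+2.08 + 10^+1.01) = 0.007607
DIC = [CO2*]/α₀ = 1.387×10^-5 / 0.007607 = 1.823 mmol/kg
[CO3²⁻] = α₂·DIC; α₂ = 0.07784, so [CO3²⁻] = 0.07784 × 1.823 = 0.142 mmol/kg

[CO3²⁻] = 0.142 mmol/kg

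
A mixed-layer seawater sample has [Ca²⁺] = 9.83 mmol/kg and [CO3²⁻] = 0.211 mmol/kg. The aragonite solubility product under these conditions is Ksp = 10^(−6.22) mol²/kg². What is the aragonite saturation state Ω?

Ksp = 10^(−6.22) = 6.026×10^-7
Ω = [Ca²⁺][CO3²⁻]/Ksp = (9.83×10^-3)(0.211×10^-3) / 6.026×10^-7 = 3.44

Ω = 3.44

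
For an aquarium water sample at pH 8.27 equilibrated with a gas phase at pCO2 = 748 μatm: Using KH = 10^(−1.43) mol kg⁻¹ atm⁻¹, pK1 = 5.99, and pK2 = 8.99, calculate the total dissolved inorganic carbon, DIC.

[CO2*] = KH · pCO2 = 10^(−1.43) × 748×10^-6 = 2.779×10^-5 mol/kg
α₀ = 1/(1 + K1/[H⁺] + K1K2/[H⁺]²) = 1/(1 + 10^+2.28 + 10^+1.56) = 0.004389
DIC = [CO2*]/α₀ = 2.779×10^-5 / 0.004389 = 6.33 mmol/kg

DIC = 6.33 mmol/kg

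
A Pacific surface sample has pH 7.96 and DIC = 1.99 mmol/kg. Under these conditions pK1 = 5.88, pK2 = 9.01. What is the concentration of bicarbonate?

α₁ = 1 / (1 + [H⁺]/K1 + K2/[H⁺]) = 1 / (1 + 10^-2.08 + 10^-1.05)
   = 1 / (1 + 0.0083176 + 0.089125) = 1/1.0974 = 0.9112
[HCO3⁻] = α₁ × DIC = 0.9112 × 1.99 = 1.81 mmol/kg

[HCO3⁻] = 1.81 mmol/kg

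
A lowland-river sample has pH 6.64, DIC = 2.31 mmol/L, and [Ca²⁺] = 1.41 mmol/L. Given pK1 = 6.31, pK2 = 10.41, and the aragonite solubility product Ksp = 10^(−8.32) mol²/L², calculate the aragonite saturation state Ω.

α₂ = 1 / (1 + [H⁺]/K2 + [H⁺]²/(K1K2)) = 1 / (1 + 10^+3.77 + 10^+3.44)
   = 1 / (1 + 5888.4 + 2754.2) = 1/8643.7 = 0.0001157
[CO3²⁻] = α₂ × DIC = 0.0001157 × 2.31 = 0.0002672 mmol/L = 0.2672 μmol/L
Ksp = 10^(−8.32) = 4.786×10^-9
Ω = [Ca²⁺][CO3²⁻]/Ksp = (1.41×10^-3)(2.672×10^-7) / 4.786×10^-9 = 0.0787

Ω = 0.0787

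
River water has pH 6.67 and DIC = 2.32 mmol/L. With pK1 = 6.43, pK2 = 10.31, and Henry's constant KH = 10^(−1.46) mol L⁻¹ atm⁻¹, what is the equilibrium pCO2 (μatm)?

pCO2 = 2.44×10^4 μatm

α₀ = 1 / (1 + K1/[H⁺] + K1K2/[H⁺]²) = 1 / (1 + 10^+0.24 + 10^-3.40)
   = 1 / (1 + 1.7378 + 0.00039811) = 1/2.7382 = 0.3652
[CO2*] = α₀ × DIC = 0.3652 × 2.32 = 0.8473 mmol/L
pCO2 = [CO2*]/KH = 8.473×10^-4 / 3.467×10^-2 = 2.44×10^4 μatm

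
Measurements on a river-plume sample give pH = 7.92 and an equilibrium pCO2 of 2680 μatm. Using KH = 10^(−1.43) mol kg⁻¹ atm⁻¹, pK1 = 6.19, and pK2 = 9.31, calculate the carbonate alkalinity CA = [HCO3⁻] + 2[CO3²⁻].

CA = 5.78 mmol/kg

[CO2*] = KH · pCO2 = 10^(−1.43) × 2680×10^-6 = 9.957×10^-5 mol/kg
α₀ = 1/(1 + K1/[H⁺] + K1K2/[H⁺]²) = 1/(1 + 10^+1.73 + 10^+0.34) = 0.01758
DIC = [CO2*]/α₀ = 9.957×10^-5 / 0.01758 = 5.665 mmol/kg
CA = (α₁ + 2α₂)·DIC = (0.9440 + 2×0.03846) × 5.665 = 5.78 mmol/kg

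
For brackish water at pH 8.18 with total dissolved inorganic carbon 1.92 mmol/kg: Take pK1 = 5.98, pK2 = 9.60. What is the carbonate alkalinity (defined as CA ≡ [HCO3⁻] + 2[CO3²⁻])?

CA = 1.98 mmol/kg

CA = [HCO3⁻] + 2[CO3²⁻] = (α₁ + 2α₂)·DIC
At pH 8.18: [H⁺]/K1 = 10^-2.20 = 0.0063096, K2/[H⁺] = 10^-1.42 = 0.038019
α₁ = 1/(1 + 0.0063096 + 0.038019) = 1/1.0443 = 0.9576; α₂ = α₁·K2/[H⁺] = 0.03641
α₁ + 2α₂ = 1.0304
CA = 1.0304 × 1.92 = 1.98 mmol/kg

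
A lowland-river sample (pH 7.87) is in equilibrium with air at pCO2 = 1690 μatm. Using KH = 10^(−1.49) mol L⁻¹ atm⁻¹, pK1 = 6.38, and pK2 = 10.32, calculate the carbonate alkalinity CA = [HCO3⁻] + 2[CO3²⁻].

[CO2*] = KH · pCO2 = 10^(−1.49) × 1690×10^-6 = 5.469×10^-5 mol/L
α₀ = 1/(1 + K1/[H⁺] + K1K2/[H⁺]²) = 1/(1 + 10^+1.49 + 10^-0.96) = 0.03124
DIC = [CO2*]/α₀ = 5.469×10^-5 / 0.03124 = 1.751 mmol/L
CA = (α₁ + 2α₂)·DIC = (0.9653 + 2×0.003425) × 1.751 = 1.70 mmol/L

CA = 1.70 mmol/L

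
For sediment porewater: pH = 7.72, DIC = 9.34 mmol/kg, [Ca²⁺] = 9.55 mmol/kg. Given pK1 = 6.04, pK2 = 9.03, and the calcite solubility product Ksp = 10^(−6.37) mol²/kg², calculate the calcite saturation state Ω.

Ω = 9.57

α₂ = 1 / (1 + [H⁺]/K2 + [H⁺]²/(K1K2)) = 1 / (1 + 10^+1.31 + 10^-0.37)
   = 1 / (1 + 20.417 + 0.42658) = 1/21.844 = 0.04578
[CO3²⁻] = α₂ × DIC = 0.04578 × 9.34 = 0.4276 mmol/kg
Ksp = 10^(−6.37) = 4.266×10^-7
Ω = [Ca²⁺][CO3²⁻]/Ksp = (9.55×10^-3)(4.276×10^-4) / 4.266×10^-7 = 9.57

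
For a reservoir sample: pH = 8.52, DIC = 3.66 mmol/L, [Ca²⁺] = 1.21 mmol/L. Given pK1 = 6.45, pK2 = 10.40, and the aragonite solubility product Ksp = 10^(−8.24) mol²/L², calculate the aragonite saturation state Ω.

Ω = 9.93

α₂ = 1 / (1 + [H⁺]/K2 + [H⁺]²/(K1K2)) = 1 / (1 + 10^+1.88 + 10^-0.19)
   = 1 / (1 + 75.858 + 0.64565) = 1/77.503 = 0.01290
[CO3²⁻] = α₂ × DIC = 0.01290 × 3.66 = 0.04722 mmol/L
Ksp = 10^(−8.24) = 5.754×10^-9
Ω = [Ca²⁺][CO3²⁻]/Ksp = (1.21×10^-3)(4.722×10^-5) / 5.754×10^-9 = 9.93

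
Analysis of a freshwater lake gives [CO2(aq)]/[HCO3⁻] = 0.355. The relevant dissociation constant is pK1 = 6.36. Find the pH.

From K1 = [H⁺][HCO3⁻]/[CO2(aq)]:  pH = pK1 − log₁₀([CO2(aq)]/[HCO3⁻])
log₁₀(0.355) = -0.450
pH = 6.36 − (-0.450) = 6.81

pH = 6.81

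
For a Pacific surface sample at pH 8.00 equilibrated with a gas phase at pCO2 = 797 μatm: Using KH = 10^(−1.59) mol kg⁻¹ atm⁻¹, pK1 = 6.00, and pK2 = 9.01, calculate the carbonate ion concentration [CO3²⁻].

[CO2*] = KH · pCO2 = 10^(−1.59) × 797×10^-6 = 2.049×10^-5 mol/kg
α₀ = 1/(1 + K1/[H⁺] + K1K2/[H⁺]²) = 1/(1 + 10^+2.00 + 10^+0.99) = 0.009028
DIC = [CO2*]/α₀ = 2.049×10^-5 / 0.009028 = 2.269 mmol/kg
[CO3²⁻] = α₂·DIC; α₂ = 0.08822, so [CO3²⁻] = 0.08822 × 2.269 = 0.200 mmol/kg

[CO3²⁻] = 0.200 mmol/kg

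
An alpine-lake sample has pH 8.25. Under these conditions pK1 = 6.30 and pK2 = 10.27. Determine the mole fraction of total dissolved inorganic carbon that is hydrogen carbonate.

α₁ = 1 / (1 + [H⁺]/K1 + K2/[H⁺]) = 1 / (1 + 10^-1.95 + 10^-2.02)
   = 1 / (1 + 0.011220 + 0.0095499) = 1/1.0208 = 0.9797

α₁ = 0.980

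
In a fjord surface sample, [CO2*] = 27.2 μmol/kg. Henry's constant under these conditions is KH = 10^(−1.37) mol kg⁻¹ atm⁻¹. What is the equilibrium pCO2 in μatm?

pCO2 = 638 μatm

KH = 10^(−1.37) = 4.266×10^-2 mol kg⁻¹ atm⁻¹
pCO2 = [CO2*]/KH = 27.2×10^-6 / 4.266×10^-2 = 6.38×10^-4 atm = 638 μatm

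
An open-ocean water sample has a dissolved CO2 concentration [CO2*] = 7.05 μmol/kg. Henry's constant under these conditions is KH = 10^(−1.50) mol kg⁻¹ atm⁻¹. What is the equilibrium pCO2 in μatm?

pCO2 = 223 μatm

KH = 10^(−1.50) = 3.162×10^-2 mol kg⁻¹ atm⁻¹
pCO2 = [CO2*]/KH = 7.05×10^-6 / 3.162×10^-2 = 2.23×10^-4 atm = 223 μatm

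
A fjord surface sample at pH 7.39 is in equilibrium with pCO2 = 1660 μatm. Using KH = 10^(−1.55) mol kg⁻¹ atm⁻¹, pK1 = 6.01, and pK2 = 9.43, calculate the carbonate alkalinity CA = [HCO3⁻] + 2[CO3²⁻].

[CO2*] = KH · pCO2 = 10^(−1.55) × 1660×10^-6 = 4.679×10^-5 mol/kg
α₀ = 1/(1 + K1/[H⁺] + K1K2/[H⁺]²) = 1/(1 + 10^+1.38 + 10^-0.66) = 0.03967
DIC = [CO2*]/α₀ = 4.679×10^-5 / 0.03967 = 1.179 mmol/kg
CA = (α₁ + 2α₂)·DIC = (0.9516 + 2×0.008679) × 1.179 = 1.14 mmol/kg

CA = 1.14 mmol/kg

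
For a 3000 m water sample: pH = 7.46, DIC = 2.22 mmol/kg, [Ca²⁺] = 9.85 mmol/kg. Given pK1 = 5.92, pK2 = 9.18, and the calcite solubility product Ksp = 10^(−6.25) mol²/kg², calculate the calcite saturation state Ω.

α₂ = 1 / (1 + [H⁺]/K2 + [H⁺]²/(K1K2)) = 1 / (1 + 10^+1.72 + 10^+0.18)
   = 1 / (1 + 52.481 + 1.5136) = 1/54.994 = 0.01818
[CO3²⁻] = α₂ × DIC = 0.01818 × 2.22 = 0.04037 mmol/kg
Ksp = 10^(−6.25) = 5.623×10^-7
Ω = [Ca²⁺][CO3²⁻]/Ksp = (9.85×10^-3)(4.037×10^-5) / 5.623×10^-7 = 0.707

Ω = 0.707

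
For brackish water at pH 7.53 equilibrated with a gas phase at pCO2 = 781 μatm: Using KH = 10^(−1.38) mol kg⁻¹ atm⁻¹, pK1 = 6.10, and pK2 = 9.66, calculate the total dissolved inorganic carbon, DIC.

DIC = 0.915 mmol/kg

[CO2*] = KH · pCO2 = 10^(−1.38) × 781×10^-6 = 3.256×10^-5 mol/kg
α₀ = 1/(1 + K1/[H⁺] + K1K2/[H⁺]²) = 1/(1 + 10^+1.43 + 10^-0.70) = 0.03557
DIC = [CO2*]/α₀ = 3.256×10^-5 / 0.03557 = 0.915 mmol/kg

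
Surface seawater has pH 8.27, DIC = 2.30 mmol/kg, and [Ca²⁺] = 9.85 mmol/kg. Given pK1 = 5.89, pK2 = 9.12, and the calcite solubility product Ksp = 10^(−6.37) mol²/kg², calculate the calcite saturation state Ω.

Ω = 6.55

α₂ = 1 / (1 + [H⁺]/K2 + [H⁺]²/(K1K2)) = 1 / (1 + 10^+0.85 + 10^-1.53)
   = 1 / (1 + 7.0795 + 0.029512) = 1/8.1090 = 0.1233
[CO3²⁻] = α₂ × DIC = 0.1233 × 2.30 = 0.2836 mmol/kg
Ksp = 10^(−6.37) = 4.266×10^-7
Ω = [Ca²⁺][CO3²⁻]/Ksp = (9.85×10^-3)(2.836×10^-4) / 4.266×10^-7 = 6.55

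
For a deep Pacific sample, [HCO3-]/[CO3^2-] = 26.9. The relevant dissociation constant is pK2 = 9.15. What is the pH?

pH = 7.72

From K2 = [H⁺][CO3^2-]/[HCO3-]:  pH = pK2 − log₁₀([HCO3-]/[CO3^2-])
log₁₀(26.9) = +1.430
pH = 9.15 − (+1.430) = 7.72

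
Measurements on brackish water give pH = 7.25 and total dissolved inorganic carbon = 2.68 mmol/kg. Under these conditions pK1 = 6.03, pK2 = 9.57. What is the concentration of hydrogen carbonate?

[HCO3⁻] = 2.52 mmol/kg

α₁ = 1 / (1 + [H⁺]/K1 + K2/[H⁺]) = 1 / (1 + 10^-1.22 + 10^-2.32)
   = 1 / (1 + 0.060256 + 0.0047863) = 1/1.0650 = 0.9389
[HCO3⁻] = α₁ × DIC = 0.9389 × 2.68 = 2.52 mmol/kg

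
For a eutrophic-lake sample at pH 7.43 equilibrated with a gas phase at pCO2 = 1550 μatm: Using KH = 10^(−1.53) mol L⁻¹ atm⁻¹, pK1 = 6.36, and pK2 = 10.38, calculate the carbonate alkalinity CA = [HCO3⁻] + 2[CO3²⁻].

CA = 0.539 mmol/L

[CO2*] = KH · pCO2 = 10^(−1.53) × 1550×10^-6 = 4.574×10^-5 mol/L
α₀ = 1/(1 + K1/[H⁺] + K1K2/[H⁺]²) = 1/(1 + 10^+1.07 + 10^-1.88) = 0.07836
DIC = [CO2*]/α₀ = 4.574×10^-5 / 0.07836 = 0.5838 mmol/L
CA = (α₁ + 2α₂)·DIC = (0.9206 + 2×0.001033) × 0.5838 = 0.539 mmol/L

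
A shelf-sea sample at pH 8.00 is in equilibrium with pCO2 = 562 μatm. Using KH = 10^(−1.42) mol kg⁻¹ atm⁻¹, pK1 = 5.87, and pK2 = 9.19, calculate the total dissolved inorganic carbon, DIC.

[CO2*] = KH · pCO2 = 10^(−1.42) × 562×10^-6 = 2.137×10^-5 mol/kg
α₀ = 1/(1 + K1/[H⁺] + K1K2/[H⁺]²) = 1/(1 + 10^+2.13 + 10^+0.94) = 0.006915
DIC = [CO2*]/α₀ = 2.137×10^-5 / 0.006915 = 3.09 mmol/kg

DIC = 3.09 mmol/kg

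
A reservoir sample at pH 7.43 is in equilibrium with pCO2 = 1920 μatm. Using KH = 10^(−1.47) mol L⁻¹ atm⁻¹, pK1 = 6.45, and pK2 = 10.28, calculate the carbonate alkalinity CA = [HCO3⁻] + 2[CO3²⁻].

[CO2*] = KH · pCO2 = 10^(−1.47) × 1920×10^-6 = 6.506×10^-5 mol/L
α₀ = 1/(1 + K1/[H⁺] + K1K2/[H⁺]²) = 1/(1 + 10^+0.98 + 10^-1.87) = 0.09467
DIC = [CO2*]/α₀ = 6.506×10^-5 / 0.09467 = 0.6872 mmol/L
CA = (α₁ + 2α₂)·DIC = (0.9041 + 2×0.001277) × 0.6872 = 0.623 mmol/L

CA = 0.623 mmol/L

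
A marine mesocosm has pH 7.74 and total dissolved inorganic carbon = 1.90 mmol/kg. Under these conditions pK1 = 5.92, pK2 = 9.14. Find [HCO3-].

[HCO3⁻] = 1.80 mmol/kg

α₁ = 1 / (1 + [H⁺]/K1 + K2/[H⁺]) = 1 / (1 + 10^-1.82 + 10^-1.40)
   = 1 / (1 + 0.015136 + 0.039811) = 1/1.0549 = 0.9479
[HCO3⁻] = α₁ × DIC = 0.9479 × 1.90 = 1.80 mmol/kg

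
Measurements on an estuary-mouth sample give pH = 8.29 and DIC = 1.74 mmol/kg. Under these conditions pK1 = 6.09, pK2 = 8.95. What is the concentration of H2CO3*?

[CO2*] = 8.96 μmol/kg

α₀ = 1 / (1 + K1/[H⁺] + K1K2/[H⁺]²) = 1 / (1 + 10^+2.20 + 10^+1.54)
   = 1 / (1 + 158.49 + 34.674) = 1/194.16 = 0.005150
[CO2*] = α₀ × DIC = 0.005150 × 1.74 = 0.00896 mmol/kg = 8.96 μmol/kg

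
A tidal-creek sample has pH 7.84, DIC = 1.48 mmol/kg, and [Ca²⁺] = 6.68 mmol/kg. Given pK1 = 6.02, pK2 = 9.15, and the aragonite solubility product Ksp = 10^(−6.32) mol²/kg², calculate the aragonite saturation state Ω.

α₂ = 1 / (1 + [H⁺]/K2 + [H⁺]²/(K1K2)) = 1 / (1 + 10^+1.31 + 10^-0.51)
   = 1 / (1 + 20.417 + 0.30903) = 1/21.726 = 0.04603
[CO3²⁻] = α₂ × DIC = 0.04603 × 1.48 = 0.06812 mmol/kg
Ksp = 10^(−6.32) = 4.786×10^-7
Ω = [Ca²⁺][CO3²⁻]/Ksp = (6.68×10^-3)(6.812×10^-5) / 4.786×10^-7 = 0.951

Ω = 0.951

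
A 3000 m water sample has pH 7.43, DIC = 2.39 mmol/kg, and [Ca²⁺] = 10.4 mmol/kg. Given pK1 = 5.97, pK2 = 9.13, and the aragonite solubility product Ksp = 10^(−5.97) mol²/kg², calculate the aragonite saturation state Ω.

α₂ = 1 / (1 + [H⁺]/K2 + [H⁺]²/(K1K2)) = 1 / (1 + 10^+1.70 + 10^+0.24)
   = 1 / (1 + 50.119 + 1.7378) = 1/52.857 = 0.01892
[CO3²⁻] = α₂ × DIC = 0.01892 × 2.39 = 0.04522 mmol/kg
Ksp = 10^(−5.97) = 1.072×10^-6
Ω = [Ca²⁺][CO3²⁻]/Ksp = (10.4×10^-3)(4.522×10^-5) / 1.072×10^-6 = 0.439

Ω = 0.439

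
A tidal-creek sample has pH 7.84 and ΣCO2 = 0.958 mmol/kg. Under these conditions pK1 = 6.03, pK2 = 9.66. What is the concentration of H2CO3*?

[CO2*] = 14.4 μmol/kg

α₀ = 1 / (1 + K1/[H⁺] + K1K2/[H⁺]²) = 1 / (1 + 10^+1.81 + 10^-0.01)
   = 1 / (1 + 64.565 + 0.97724) = 1/66.543 = 0.01503
[CO2*] = α₀ × DIC = 0.01503 × 0.958 = 0.0144 mmol/kg = 14.4 μmol/kg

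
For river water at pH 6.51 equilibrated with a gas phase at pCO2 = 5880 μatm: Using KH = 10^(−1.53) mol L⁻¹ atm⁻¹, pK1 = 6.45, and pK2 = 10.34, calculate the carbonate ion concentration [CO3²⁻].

[CO2*] = KH · pCO2 = 10^(−1.53) × 5880×10^-6 = 1.735×10^-4 mol/L
α₀ = 1/(1 + K1/[H⁺] + K1K2/[H⁺]²) = 1/(1 + 10^+0.06 + 10^-3.77) = 0.4655
DIC = [CO2*]/α₀ = 1.735×10^-4 / 0.4655 = 0.3728 mmol/L
[CO3²⁻] = α₂·DIC; α₂ = 7.905×10^-5, so [CO3²⁻] = 7.905×10^-5 × 0.3728 = 2.95×10^-5 mmol/L = 0.0295 μmol/L

[CO3²⁻] = 0.0295 μmol/L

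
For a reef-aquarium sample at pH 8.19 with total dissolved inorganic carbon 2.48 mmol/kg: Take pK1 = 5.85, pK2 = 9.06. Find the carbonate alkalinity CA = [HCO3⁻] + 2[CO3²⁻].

CA = 2.76 mmol/kg

CA = [HCO3⁻] + 2[CO3²⁻] = (α₁ + 2α₂)·DIC
At pH 8.19: [H⁺]/K1 = 10^-2.34 = 0.0045709, K2/[H⁺] = 10^-0.87 = 0.13490
α₁ = 1/(1 + 0.0045709 + 0.13490) = 1/1.1395 = 0.8776; α₂ = α₁·K2/[H⁺] = 0.1184
α₁ + 2α₂ = 1.1144
CA = 1.1144 × 2.48 = 2.76 mmol/kg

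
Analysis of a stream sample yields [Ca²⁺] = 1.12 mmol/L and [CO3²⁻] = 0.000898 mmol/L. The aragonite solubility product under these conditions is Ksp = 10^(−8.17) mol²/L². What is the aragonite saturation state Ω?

Ω = 0.149

Ksp = 10^(−8.17) = 6.761×10^-9
Ω = [Ca²⁺][CO3²⁻]/Ksp = (1.12×10^-3)(0.000898×10^-3) / 6.761×10^-9 = 0.149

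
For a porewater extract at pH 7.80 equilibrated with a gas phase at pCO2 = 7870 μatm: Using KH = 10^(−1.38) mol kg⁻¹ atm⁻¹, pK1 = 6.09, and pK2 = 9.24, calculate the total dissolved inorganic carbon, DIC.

[CO2*] = KH · pCO2 = 10^(−1.38) × 7870×10^-6 = 3.281×10^-4 mol/kg
α₀ = 1/(1 + K1/[H⁺] + K1K2/[H⁺]²) = 1/(1 + 10^+1.71 + 10^+0.27) = 0.01847
DIC = [CO2*]/α₀ = 3.281×10^-4 / 0.01847 = 17.8 mmol/kg

DIC = 17.8 mmol/kg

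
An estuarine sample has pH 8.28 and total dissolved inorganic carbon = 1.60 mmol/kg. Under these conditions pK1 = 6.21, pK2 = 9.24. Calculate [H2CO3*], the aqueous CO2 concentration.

α₀ = 1 / (1 + K1/[H⁺] + K1K2/[H⁺]²) = 1 / (1 + 10^+2.07 + 10^+1.11)
   = 1 / (1 + 117.49 + 12.882) = 1/131.37 = 0.007612
[CO2*] = α₀ × DIC = 0.007612 × 1.60 = 0.0122 mmol/kg = 12.2 μmol/kg

[CO2*] = 12.2 μmol/kg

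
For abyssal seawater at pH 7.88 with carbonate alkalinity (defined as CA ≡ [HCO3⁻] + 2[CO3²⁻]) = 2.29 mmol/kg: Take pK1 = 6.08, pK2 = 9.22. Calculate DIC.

DIC = 2.23 mmol/kg

CA = [HCO3⁻] + 2[CO3²⁻] = (α₁ + 2α₂)·DIC
At pH 7.88: [H⁺]/K1 = 10^-1.80 = 0.015849, K2/[H⁺] = 10^-1.34 = 0.045709
α₁ = 1/(1 + 0.015849 + 0.045709) = 1/1.0616 = 0.9420; α₂ = α₁·K2/[H⁺] = 0.04306
α₁ + 2α₂ = 1.0281
DIC = CA / (α₁ + 2α₂) = 2.29 / 1.0281 = 2.23 mmol/kg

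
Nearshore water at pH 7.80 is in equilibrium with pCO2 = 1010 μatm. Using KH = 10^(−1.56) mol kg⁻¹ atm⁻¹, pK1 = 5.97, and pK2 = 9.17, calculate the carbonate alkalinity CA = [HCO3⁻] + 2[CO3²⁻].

CA = 2.04 mmol/kg

[CO2*] = KH · pCO2 = 10^(−1.56) × 1010×10^-6 = 2.782×10^-5 mol/kg
α₀ = 1/(1 + K1/[H⁺] + K1K2/[H⁺]²) = 1/(1 + 10^+1.83 + 10^+0.46) = 0.01399
DIC = [CO2*]/α₀ = 2.782×10^-5 / 0.01399 = 1.989 mmol/kg
CA = (α₁ + 2α₂)·DIC = (0.9457 + 2×0.04034) × 1.989 = 2.04 mmol/kg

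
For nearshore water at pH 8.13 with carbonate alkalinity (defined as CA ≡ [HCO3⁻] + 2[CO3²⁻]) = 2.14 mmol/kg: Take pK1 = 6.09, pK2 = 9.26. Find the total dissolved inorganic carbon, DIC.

CA = [HCO3⁻] + 2[CO3²⁻] = (α₁ + 2α₂)·DIC
At pH 8.13: [H⁺]/K1 = 10^-2.04 = 0.0091201, K2/[H⁺] = 10^-1.13 = 0.074131
α₁ = 1/(1 + 0.0091201 + 0.074131) = 1/1.0833 = 0.9231; α₂ = α₁·K2/[H⁺] = 0.06843
α₁ + 2α₂ = 1.0600
DIC = CA / (α₁ + 2α₂) = 2.14 / 1.0600 = 2.02 mmol/kg

DIC = 2.02 mmol/kg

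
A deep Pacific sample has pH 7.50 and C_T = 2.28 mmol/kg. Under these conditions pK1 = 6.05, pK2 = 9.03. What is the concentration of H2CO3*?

α₀ = 1 / (1 + K1/[H⁺] + K1K2/[H⁺]²) = 1 / (1 + 10^+1.45 + 10^-0.08)
   = 1 / (1 + 28.184 + 0.83176) = 1/30.016 = 0.03332
[CO2*] = α₀ × DIC = 0.03332 × 2.28 = 0.0760 mmol/kg

[CO2*] = 0.0760 mmol/kg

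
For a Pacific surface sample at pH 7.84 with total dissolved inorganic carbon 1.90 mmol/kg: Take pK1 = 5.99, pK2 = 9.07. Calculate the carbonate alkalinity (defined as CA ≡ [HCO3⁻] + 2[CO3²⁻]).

CA = [HCO3⁻] + 2[CO3²⁻] = (α₁ + 2α₂)·DIC
At pH 7.84: [H⁺]/K1 = 10^-1.85 = 0.014125, K2/[H⁺] = 10^-1.23 = 0.058884
α₁ = 1/(1 + 0.014125 + 0.058884) = 1/1.0730 = 0.9320; α₂ = α₁·K2/[H⁺] = 0.05488
α₁ + 2α₂ = 1.0417
CA = 1.0417 × 1.90 = 1.98 mmol/kg

CA = 1.98 mmol/kg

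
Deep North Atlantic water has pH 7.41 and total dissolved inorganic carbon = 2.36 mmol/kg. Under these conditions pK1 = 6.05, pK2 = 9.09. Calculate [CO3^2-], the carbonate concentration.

α₂ = 1 / (1 + [H⁺]/K2 + [H⁺]²/(K1K2)) = 1 / (1 + 10^+1.68 + 10^+0.32)
   = 1 / (1 + 47.863 + 2.0893) = 1/50.952 = 0.01963
[CO3²⁻] = α₂ × DIC = 0.01963 × 2.36 = 0.0463 mmol/kg

[CO3²⁻] = 0.0463 mmol/kg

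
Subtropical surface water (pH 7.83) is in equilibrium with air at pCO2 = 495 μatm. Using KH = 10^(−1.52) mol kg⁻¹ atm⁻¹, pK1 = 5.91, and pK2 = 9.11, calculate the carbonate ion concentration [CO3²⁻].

[CO3²⁻] = 0.0653 mmol/kg

[CO2*] = KH · pCO2 = 10^(−1.52) × 495×10^-6 = 1.495×10^-5 mol/kg
α₀ = 1/(1 + K1/[H⁺] + K1K2/[H⁺]²) = 1/(1 + 10^+1.92 + 10^+0.64) = 0.01129
DIC = [CO2*]/α₀ = 1.495×10^-5 / 0.01129 = 1.324 mmol/kg
[CO3²⁻] = α₂·DIC; α₂ = 0.04930, so [CO3²⁻] = 0.04930 × 1.324 = 0.0653 mmol/kg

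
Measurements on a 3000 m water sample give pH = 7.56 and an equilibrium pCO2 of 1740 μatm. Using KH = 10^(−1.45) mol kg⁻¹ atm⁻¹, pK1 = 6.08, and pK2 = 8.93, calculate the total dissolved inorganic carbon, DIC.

DIC = 2.01 mmol/kg

[CO2*] = KH · pCO2 = 10^(−1.45) × 1740×10^-6 = 6.174×10^-5 mol/kg
α₀ = 1/(1 + K1/[H⁺] + K1K2/[H⁺]²) = 1/(1 + 10^+1.48 + 10^+0.11) = 0.03078
DIC = [CO2*]/α₀ = 6.174×10^-5 / 0.03078 = 2.01 mmol/kg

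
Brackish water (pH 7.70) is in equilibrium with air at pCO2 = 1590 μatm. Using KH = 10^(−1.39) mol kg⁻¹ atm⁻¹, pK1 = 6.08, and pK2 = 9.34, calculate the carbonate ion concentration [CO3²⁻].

[CO3²⁻] = 0.0619 mmol/kg

[CO2*] = KH · pCO2 = 10^(−1.39) × 1590×10^-6 = 6.477×10^-5 mol/kg
α₀ = 1/(1 + K1/[H⁺] + K1K2/[H⁺]²) = 1/(1 + 10^+1.62 + 10^-0.02) = 0.02291
DIC = [CO2*]/α₀ = 6.477×10^-5 / 0.02291 = 2.827 mmol/kg
[CO3²⁻] = α₂·DIC; α₂ = 0.02188, so [CO3²⁻] = 0.02188 × 2.827 = 0.0619 mmol/kg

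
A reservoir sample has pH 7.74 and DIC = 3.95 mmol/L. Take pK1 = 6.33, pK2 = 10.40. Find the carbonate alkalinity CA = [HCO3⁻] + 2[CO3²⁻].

CA = [HCO3⁻] + 2[CO3²⁻] = (α₁ + 2α₂)·DIC
At pH 7.74: [H⁺]/K1 = 10^-1.41 = 0.038905, K2/[H⁺] = 10^-2.66 = 0.0021878
α₁ = 1/(1 + 0.038905 + 0.0021878) = 1/1.0411 = 0.9605; α₂ = α₁·K2/[H⁺] = 0.002101
α₁ + 2α₂ = 0.9647
CA = 0.9647 × 3.95 = 3.81 mmol/L

CA = 3.81 mmol/L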